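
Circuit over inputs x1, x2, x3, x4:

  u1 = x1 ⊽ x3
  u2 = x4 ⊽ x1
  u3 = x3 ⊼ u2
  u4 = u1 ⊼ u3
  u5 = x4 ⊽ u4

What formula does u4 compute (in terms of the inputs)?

u1 = x1 ⊽ x3
u2 = x4 ⊽ x1
u3 = x3 ⊼ u2 = x3 ⊼ (x4 ⊽ x1)
u4 = u1 ⊼ u3 = (x1 ⊽ x3) ⊼ (x3 ⊼ (x4 ⊽ x1))

(x1 ⊽ x3) ⊼ (x3 ⊼ (x4 ⊽ x1))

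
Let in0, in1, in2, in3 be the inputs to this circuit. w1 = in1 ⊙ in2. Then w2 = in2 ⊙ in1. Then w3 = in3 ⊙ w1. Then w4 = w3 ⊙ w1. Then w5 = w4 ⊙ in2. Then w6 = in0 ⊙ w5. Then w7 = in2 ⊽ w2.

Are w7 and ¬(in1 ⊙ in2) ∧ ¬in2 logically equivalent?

w2 = in2 ⊙ in1
w7 = in2 ⊽ w2 = in2 ⊽ (in2 ⊙ in1)
At in0=0, in1=0, in2=0, in3=0: circuit gives 0, formula gives 0.
At in0=0, in1=1, in2=0, in3=0: circuit gives 1, formula gives 1.
Agrees on all 16 inputs.

Yes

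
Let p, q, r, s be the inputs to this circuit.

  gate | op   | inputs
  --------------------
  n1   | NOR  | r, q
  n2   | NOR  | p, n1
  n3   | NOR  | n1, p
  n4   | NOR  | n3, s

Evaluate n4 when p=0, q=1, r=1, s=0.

0

n1 = 1 NOR 1 = 0
n3 = 0 NOR 0 = 1
n4 = 1 NOR 0 = 0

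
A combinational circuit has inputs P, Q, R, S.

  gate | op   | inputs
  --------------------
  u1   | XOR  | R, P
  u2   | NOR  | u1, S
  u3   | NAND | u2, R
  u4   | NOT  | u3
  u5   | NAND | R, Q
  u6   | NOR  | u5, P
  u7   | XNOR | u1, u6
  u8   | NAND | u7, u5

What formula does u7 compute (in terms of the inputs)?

u1 = R XOR P
u5 = R NAND Q
u6 = u5 NOR P = (R NAND Q) NOR P
u7 = u1 XNOR u6 = (R XOR P) XNOR ((R NAND Q) NOR P)

(R XOR P) XNOR ((R NAND Q) NOR P)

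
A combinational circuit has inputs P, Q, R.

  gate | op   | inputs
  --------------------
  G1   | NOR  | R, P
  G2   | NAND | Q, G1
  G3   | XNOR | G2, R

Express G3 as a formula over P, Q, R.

G1 = R NOR P
G2 = Q NAND G1 = Q NAND (R NOR P)
G3 = G2 XNOR R = (Q NAND (R NOR P)) XNOR R

(Q NAND (R NOR P)) XNOR R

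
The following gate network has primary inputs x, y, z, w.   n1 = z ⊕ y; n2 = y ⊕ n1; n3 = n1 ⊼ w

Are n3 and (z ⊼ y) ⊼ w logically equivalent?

n1 = z ⊕ y
n3 = n1 ⊼ w = (z ⊕ y) ⊼ w
At x=0, y=0, z=0, w=1: circuit gives 1, formula gives 0.

No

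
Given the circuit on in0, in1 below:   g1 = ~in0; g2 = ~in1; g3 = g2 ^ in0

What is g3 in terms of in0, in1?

g2 = ~in1
g3 = g2 ^ in0 = ~in1 ^ in0

~in1 ^ in0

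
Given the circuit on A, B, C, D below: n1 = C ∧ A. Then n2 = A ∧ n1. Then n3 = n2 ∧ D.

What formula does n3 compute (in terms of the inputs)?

n1 = C ∧ A
n2 = A ∧ n1 = A ∧ (C ∧ A)
n3 = n2 ∧ D = (A ∧ (C ∧ A)) ∧ D

(A ∧ (C ∧ A)) ∧ D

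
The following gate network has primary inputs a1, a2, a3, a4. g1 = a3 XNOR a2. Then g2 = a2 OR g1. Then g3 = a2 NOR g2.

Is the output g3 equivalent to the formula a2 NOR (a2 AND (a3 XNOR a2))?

No

g1 = a3 XNOR a2
g2 = a2 OR g1 = a2 OR (a3 XNOR a2)
g3 = a2 NOR g2 = a2 NOR (a2 OR (a3 XNOR a2))
At a1=0, a2=0, a3=0, a4=0: circuit gives 0, formula gives 1.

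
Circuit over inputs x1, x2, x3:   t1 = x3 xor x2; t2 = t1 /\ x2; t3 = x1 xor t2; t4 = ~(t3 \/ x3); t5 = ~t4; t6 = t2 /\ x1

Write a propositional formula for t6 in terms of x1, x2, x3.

t1 = x3 xor x2
t2 = t1 /\ x2 = (x3 xor x2) /\ x2
t6 = t2 /\ x1 = ((x3 xor x2) /\ x2) /\ x1

((x3 xor x2) /\ x2) /\ x1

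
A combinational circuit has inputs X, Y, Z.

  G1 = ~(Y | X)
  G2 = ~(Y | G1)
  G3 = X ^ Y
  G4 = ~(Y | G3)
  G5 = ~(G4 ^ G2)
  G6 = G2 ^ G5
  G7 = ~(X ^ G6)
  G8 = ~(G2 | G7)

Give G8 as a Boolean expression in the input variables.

~((~(Y | (~(Y | X)))) | (~(X ^ ((~(Y | (~(Y | X)))) ^ (~((~(Y | (X ^ Y))) ^ (~(Y | (~(Y | X))))))))))

G1 = ~(Y | X)
G2 = ~(Y | G1) = ~(Y | (~(Y | X)))
G3 = X ^ Y
G4 = ~(Y | G3) = ~(Y | (X ^ Y))
G5 = ~(G4 ^ G2) = ~((~(Y | (X ^ Y))) ^ (~(Y | (~(Y | X)))))
G6 = G2 ^ G5 = (~(Y | (~(Y | X)))) ^ (~((~(Y | (X ^ Y))) ^ (~(Y | (~(Y | X))))))
G7 = ~(X ^ G6) = ~(X ^ ((~(Y | (~(Y | X)))) ^ (~((~(Y | (X ^ Y))) ^ (~(Y | (~(Y | X))))))))
G8 = ~(G2 | G7) = ~((~(Y | (~(Y | X)))) | (~(X ^ ((~(Y | (~(Y | X)))) ^ (~((~(Y | (X ^ Y))) ^ (~(Y | (~(Y | X))))))))))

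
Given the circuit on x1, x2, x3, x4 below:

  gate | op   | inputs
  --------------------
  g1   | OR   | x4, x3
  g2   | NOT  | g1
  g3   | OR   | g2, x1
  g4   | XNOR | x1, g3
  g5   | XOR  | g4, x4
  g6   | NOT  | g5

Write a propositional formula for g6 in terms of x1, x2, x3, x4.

g1 = x4 OR x3
g2 = NOT g1 = NOT (x4 OR x3)
g3 = g2 OR x1 = NOT (x4 OR x3) OR x1
g4 = x1 XNOR g3 = x1 XNOR (NOT (x4 OR x3) OR x1)
g5 = g4 XOR x4 = (x1 XNOR (NOT (x4 OR x3) OR x1)) XOR x4
g6 = NOT g5 = NOT ((x1 XNOR (NOT (x4 OR x3) OR x1)) XOR x4)

NOT ((x1 XNOR (NOT (x4 OR x3) OR x1)) XOR x4)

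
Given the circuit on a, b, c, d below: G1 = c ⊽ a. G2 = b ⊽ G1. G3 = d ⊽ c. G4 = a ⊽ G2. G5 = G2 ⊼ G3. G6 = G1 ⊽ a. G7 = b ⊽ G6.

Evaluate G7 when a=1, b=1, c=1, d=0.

G1 = 1 ⊽ 1 = 0
G6 = 0 ⊽ 1 = 0
G7 = 1 ⊽ 0 = 0

0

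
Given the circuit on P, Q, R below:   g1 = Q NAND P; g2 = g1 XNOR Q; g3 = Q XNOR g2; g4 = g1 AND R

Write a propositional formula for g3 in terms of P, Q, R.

g1 = Q NAND P
g2 = g1 XNOR Q = (Q NAND P) XNOR Q
g3 = Q XNOR g2 = Q XNOR ((Q NAND P) XNOR Q)

Q XNOR ((Q NAND P) XNOR Q)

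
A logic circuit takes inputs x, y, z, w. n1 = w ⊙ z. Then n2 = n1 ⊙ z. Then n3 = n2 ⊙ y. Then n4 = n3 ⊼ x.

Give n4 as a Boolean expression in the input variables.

(((w ⊙ z) ⊙ z) ⊙ y) ⊼ x

n1 = w ⊙ z
n2 = n1 ⊙ z = (w ⊙ z) ⊙ z
n3 = n2 ⊙ y = ((w ⊙ z) ⊙ z) ⊙ y
n4 = n3 ⊼ x = (((w ⊙ z) ⊙ z) ⊙ y) ⊼ x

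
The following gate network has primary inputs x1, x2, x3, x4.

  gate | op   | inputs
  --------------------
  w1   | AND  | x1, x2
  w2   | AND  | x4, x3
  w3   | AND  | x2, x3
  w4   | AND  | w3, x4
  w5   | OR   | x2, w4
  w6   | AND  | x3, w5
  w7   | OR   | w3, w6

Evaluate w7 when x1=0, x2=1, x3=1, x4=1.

w3 = 1 AND 1 = 1
w4 = 1 AND 1 = 1
w5 = 1 OR 1 = 1
w6 = 1 AND 1 = 1
w7 = 1 OR 1 = 1

1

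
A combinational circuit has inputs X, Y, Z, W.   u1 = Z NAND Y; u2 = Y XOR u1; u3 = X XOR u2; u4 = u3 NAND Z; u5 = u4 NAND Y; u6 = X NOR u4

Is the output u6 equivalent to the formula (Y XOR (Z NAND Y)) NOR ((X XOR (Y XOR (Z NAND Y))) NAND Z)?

No

u1 = Z NAND Y
u2 = Y XOR u1 = Y XOR (Z NAND Y)
u3 = X XOR u2 = X XOR (Y XOR (Z NAND Y))
u4 = u3 NAND Z = (X XOR (Y XOR (Z NAND Y))) NAND Z
u6 = X NOR u4 = X NOR ((X XOR (Y XOR (Z NAND Y))) NAND Z)
At X=0, Y=0, Z=1, W=0: circuit gives 1, formula gives 0.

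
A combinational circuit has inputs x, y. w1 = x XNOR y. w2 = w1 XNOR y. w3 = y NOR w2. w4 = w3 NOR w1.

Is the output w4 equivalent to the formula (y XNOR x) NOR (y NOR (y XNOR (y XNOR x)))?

w1 = x XNOR y
w2 = w1 XNOR y = (x XNOR y) XNOR y
w3 = y NOR w2 = y NOR ((x XNOR y) XNOR y)
w4 = w3 NOR w1 = (y NOR ((x XNOR y) XNOR y)) NOR (x XNOR y)
At x=0, y=0: circuit gives 0, formula gives 0.
At x=0, y=1: circuit gives 1, formula gives 1.
Agrees on all 4 inputs.

Yes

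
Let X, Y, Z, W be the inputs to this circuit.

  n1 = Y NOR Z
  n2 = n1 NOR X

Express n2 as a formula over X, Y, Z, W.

n1 = Y NOR Z
n2 = n1 NOR X = (Y NOR Z) NOR X

(Y NOR Z) NOR X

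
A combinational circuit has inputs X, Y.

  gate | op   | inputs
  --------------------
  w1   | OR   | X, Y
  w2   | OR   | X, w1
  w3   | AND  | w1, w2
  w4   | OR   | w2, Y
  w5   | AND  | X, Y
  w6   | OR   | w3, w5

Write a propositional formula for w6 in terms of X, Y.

((X OR Y) AND (X OR (X OR Y))) OR (X AND Y)

w1 = X OR Y
w2 = X OR w1 = X OR (X OR Y)
w3 = w1 AND w2 = (X OR Y) AND (X OR (X OR Y))
w5 = X AND Y
w6 = w3 OR w5 = ((X OR Y) AND (X OR (X OR Y))) OR (X AND Y)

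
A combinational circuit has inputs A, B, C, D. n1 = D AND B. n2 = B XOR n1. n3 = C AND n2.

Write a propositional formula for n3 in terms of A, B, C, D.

C AND (B XOR (D AND B))

n1 = D AND B
n2 = B XOR n1 = B XOR (D AND B)
n3 = C AND n2 = C AND (B XOR (D AND B))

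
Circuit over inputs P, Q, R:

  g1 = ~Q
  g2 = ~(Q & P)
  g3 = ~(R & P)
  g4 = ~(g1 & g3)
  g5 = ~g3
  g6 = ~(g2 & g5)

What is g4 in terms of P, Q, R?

g1 = ~Q
g3 = ~(R & P)
g4 = ~(g1 & g3) = ~(~Q & (~(R & P)))

~(~Q & (~(R & P)))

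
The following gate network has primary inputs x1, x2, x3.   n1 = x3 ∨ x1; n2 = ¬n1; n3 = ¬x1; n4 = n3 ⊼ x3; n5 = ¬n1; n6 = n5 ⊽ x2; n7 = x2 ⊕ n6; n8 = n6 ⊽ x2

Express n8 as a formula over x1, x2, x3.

(¬(x3 ∨ x1) ⊽ x2) ⊽ x2

n1 = x3 ∨ x1
n5 = ¬n1 = ¬(x3 ∨ x1)
n6 = n5 ⊽ x2 = ¬(x3 ∨ x1) ⊽ x2
n8 = n6 ⊽ x2 = (¬(x3 ∨ x1) ⊽ x2) ⊽ x2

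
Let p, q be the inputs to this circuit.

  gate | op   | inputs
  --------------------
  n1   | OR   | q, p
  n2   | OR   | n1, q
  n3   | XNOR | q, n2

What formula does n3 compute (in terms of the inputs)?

q XNOR ((q OR p) OR q)

n1 = q OR p
n2 = n1 OR q = (q OR p) OR q
n3 = q XNOR n2 = q XNOR ((q OR p) OR q)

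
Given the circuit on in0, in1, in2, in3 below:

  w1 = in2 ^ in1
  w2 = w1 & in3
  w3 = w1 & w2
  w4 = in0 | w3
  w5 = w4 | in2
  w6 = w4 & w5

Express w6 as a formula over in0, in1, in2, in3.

(in0 | ((in2 ^ in1) & ((in2 ^ in1) & in3))) & ((in0 | ((in2 ^ in1) & ((in2 ^ in1) & in3))) | in2)

w1 = in2 ^ in1
w2 = w1 & in3 = (in2 ^ in1) & in3
w3 = w1 & w2 = (in2 ^ in1) & ((in2 ^ in1) & in3)
w4 = in0 | w3 = in0 | ((in2 ^ in1) & ((in2 ^ in1) & in3))
w5 = w4 | in2 = (in0 | ((in2 ^ in1) & ((in2 ^ in1) & in3))) | in2
w6 = w4 & w5 = (in0 | ((in2 ^ in1) & ((in2 ^ in1) & in3))) & ((in0 | ((in2 ^ in1) & ((in2 ^ in1) & in3))) | in2)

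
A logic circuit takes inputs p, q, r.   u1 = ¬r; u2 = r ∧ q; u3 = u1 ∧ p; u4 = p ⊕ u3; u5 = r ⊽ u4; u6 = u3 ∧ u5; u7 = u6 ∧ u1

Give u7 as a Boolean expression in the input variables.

u1 = ¬r
u3 = u1 ∧ p = ¬r ∧ p
u4 = p ⊕ u3 = p ⊕ (¬r ∧ p)
u5 = r ⊽ u4 = r ⊽ (p ⊕ (¬r ∧ p))
u6 = u3 ∧ u5 = (¬r ∧ p) ∧ (r ⊽ (p ⊕ (¬r ∧ p)))
u7 = u6 ∧ u1 = ((¬r ∧ p) ∧ (r ⊽ (p ⊕ (¬r ∧ p)))) ∧ ¬r

((¬r ∧ p) ∧ (r ⊽ (p ⊕ (¬r ∧ p)))) ∧ ¬r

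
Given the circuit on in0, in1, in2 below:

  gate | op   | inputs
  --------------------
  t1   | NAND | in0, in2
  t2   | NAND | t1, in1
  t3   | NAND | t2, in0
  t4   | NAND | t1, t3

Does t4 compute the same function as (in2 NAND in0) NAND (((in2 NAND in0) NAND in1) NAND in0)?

Yes

t1 = in0 NAND in2
t2 = t1 NAND in1 = (in0 NAND in2) NAND in1
t3 = t2 NAND in0 = ((in0 NAND in2) NAND in1) NAND in0
t4 = t1 NAND t3 = (in0 NAND in2) NAND (((in0 NAND in2) NAND in1) NAND in0)
At in0=0, in1=0, in2=0: circuit gives 0, formula gives 0.
At in0=1, in1=0, in2=0: circuit gives 1, formula gives 1.
Agrees on all 8 inputs.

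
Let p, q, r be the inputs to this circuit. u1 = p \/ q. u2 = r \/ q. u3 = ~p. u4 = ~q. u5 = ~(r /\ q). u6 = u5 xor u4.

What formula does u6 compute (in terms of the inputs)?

u4 = ~q
u5 = ~(r /\ q)
u6 = u5 xor u4 = (~(r /\ q)) xor ~q

(~(r /\ q)) xor ~q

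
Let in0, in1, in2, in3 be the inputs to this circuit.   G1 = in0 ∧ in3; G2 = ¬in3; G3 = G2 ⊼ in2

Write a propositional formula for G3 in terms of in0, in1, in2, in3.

G2 = ¬in3
G3 = G2 ⊼ in2 = ¬in3 ⊼ in2

¬in3 ⊼ in2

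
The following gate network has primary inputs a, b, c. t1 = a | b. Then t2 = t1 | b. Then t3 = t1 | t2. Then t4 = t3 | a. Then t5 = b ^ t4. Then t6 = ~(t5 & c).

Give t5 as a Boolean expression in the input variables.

t1 = a | b
t2 = t1 | b = (a | b) | b
t3 = t1 | t2 = (a | b) | ((a | b) | b)
t4 = t3 | a = ((a | b) | ((a | b) | b)) | a
t5 = b ^ t4 = b ^ (((a | b) | ((a | b) | b)) | a)

b ^ (((a | b) | ((a | b) | b)) | a)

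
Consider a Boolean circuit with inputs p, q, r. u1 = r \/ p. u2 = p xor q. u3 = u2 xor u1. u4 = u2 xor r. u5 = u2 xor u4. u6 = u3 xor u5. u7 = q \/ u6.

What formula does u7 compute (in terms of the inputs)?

q \/ (((p xor q) xor (r \/ p)) xor ((p xor q) xor ((p xor q) xor r)))

u1 = r \/ p
u2 = p xor q
u3 = u2 xor u1 = (p xor q) xor (r \/ p)
u4 = u2 xor r = (p xor q) xor r
u5 = u2 xor u4 = (p xor q) xor ((p xor q) xor r)
u6 = u3 xor u5 = ((p xor q) xor (r \/ p)) xor ((p xor q) xor ((p xor q) xor r))
u7 = q \/ u6 = q \/ (((p xor q) xor (r \/ p)) xor ((p xor q) xor ((p xor q) xor r)))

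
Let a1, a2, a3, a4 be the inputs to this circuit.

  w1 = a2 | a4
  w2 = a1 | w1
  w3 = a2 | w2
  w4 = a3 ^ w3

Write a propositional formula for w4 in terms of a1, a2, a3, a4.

a3 ^ (a2 | (a1 | (a2 | a4)))

w1 = a2 | a4
w2 = a1 | w1 = a1 | (a2 | a4)
w3 = a2 | w2 = a2 | (a1 | (a2 | a4))
w4 = a3 ^ w3 = a3 ^ (a2 | (a1 | (a2 | a4)))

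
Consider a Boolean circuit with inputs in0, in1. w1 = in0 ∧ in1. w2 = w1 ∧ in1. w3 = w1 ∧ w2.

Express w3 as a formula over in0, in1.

(in0 ∧ in1) ∧ ((in0 ∧ in1) ∧ in1)

w1 = in0 ∧ in1
w2 = w1 ∧ in1 = (in0 ∧ in1) ∧ in1
w3 = w1 ∧ w2 = (in0 ∧ in1) ∧ ((in0 ∧ in1) ∧ in1)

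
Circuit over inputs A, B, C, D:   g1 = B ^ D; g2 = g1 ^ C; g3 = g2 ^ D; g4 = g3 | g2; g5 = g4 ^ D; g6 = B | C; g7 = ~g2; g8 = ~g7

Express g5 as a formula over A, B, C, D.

((((B ^ D) ^ C) ^ D) | ((B ^ D) ^ C)) ^ D

g1 = B ^ D
g2 = g1 ^ C = (B ^ D) ^ C
g3 = g2 ^ D = ((B ^ D) ^ C) ^ D
g4 = g3 | g2 = (((B ^ D) ^ C) ^ D) | ((B ^ D) ^ C)
g5 = g4 ^ D = ((((B ^ D) ^ C) ^ D) | ((B ^ D) ^ C)) ^ D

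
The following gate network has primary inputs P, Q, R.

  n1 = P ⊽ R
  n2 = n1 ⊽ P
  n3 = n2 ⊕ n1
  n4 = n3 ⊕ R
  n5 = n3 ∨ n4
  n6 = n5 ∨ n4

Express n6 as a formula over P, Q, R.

n1 = P ⊽ R
n2 = n1 ⊽ P = (P ⊽ R) ⊽ P
n3 = n2 ⊕ n1 = ((P ⊽ R) ⊽ P) ⊕ (P ⊽ R)
n4 = n3 ⊕ R = (((P ⊽ R) ⊽ P) ⊕ (P ⊽ R)) ⊕ R
n5 = n3 ∨ n4 = (((P ⊽ R) ⊽ P) ⊕ (P ⊽ R)) ∨ ((((P ⊽ R) ⊽ P) ⊕ (P ⊽ R)) ⊕ R)
n6 = n5 ∨ n4 = ((((P ⊽ R) ⊽ P) ⊕ (P ⊽ R)) ∨ ((((P ⊽ R) ⊽ P) ⊕ (P ⊽ R)) ⊕ R)) ∨ ((((P ⊽ R) ⊽ P) ⊕ (P ⊽ R)) ⊕ R)

((((P ⊽ R) ⊽ P) ⊕ (P ⊽ R)) ∨ ((((P ⊽ R) ⊽ P) ⊕ (P ⊽ R)) ⊕ R)) ∨ ((((P ⊽ R) ⊽ P) ⊕ (P ⊽ R)) ⊕ R)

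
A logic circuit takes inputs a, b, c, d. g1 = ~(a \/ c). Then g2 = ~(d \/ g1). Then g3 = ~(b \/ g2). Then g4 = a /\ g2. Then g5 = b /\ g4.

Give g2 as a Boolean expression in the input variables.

~(d \/ (~(a \/ c)))

g1 = ~(a \/ c)
g2 = ~(d \/ g1) = ~(d \/ (~(a \/ c)))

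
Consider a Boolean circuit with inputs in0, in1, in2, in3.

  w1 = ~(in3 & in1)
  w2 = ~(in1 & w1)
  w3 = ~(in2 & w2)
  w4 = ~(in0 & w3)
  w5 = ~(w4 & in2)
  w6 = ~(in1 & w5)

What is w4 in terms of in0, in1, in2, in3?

w1 = ~(in3 & in1)
w2 = ~(in1 & w1) = ~(in1 & (~(in3 & in1)))
w3 = ~(in2 & w2) = ~(in2 & (~(in1 & (~(in3 & in1)))))
w4 = ~(in0 & w3) = ~(in0 & (~(in2 & (~(in1 & (~(in3 & in1)))))))

~(in0 & (~(in2 & (~(in1 & (~(in3 & in1)))))))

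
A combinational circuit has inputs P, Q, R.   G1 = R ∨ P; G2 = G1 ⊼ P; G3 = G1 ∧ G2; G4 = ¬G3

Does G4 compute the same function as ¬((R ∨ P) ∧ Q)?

G1 = R ∨ P
G2 = G1 ⊼ P = (R ∨ P) ⊼ P
G3 = G1 ∧ G2 = (R ∨ P) ∧ ((R ∨ P) ⊼ P)
G4 = ¬G3 = ¬((R ∨ P) ∧ ((R ∨ P) ⊼ P))
At P=0, Q=0, R=1: circuit gives 0, formula gives 1.

No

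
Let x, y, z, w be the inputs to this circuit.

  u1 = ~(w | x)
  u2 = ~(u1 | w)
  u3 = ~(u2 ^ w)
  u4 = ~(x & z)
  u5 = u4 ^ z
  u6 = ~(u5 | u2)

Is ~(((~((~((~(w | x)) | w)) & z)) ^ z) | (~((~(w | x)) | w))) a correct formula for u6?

No

u1 = ~(w | x)
u2 = ~(u1 | w) = ~((~(w | x)) | w)
u4 = ~(x & z)
u5 = u4 ^ z = (~(x & z)) ^ z
u6 = ~(u5 | u2) = ~(((~(x & z)) ^ z) | (~((~(w | x)) | w)))
At x=1, y=0, z=1, w=1: circuit gives 0, formula gives 1.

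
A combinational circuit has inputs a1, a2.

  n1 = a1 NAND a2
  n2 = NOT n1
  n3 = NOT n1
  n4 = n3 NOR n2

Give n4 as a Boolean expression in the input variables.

n1 = a1 NAND a2
n2 = NOT n1 = NOT (a1 NAND a2)
n3 = NOT n1 = NOT (a1 NAND a2)
n4 = n3 NOR n2 = NOT (a1 NAND a2) NOR NOT (a1 NAND a2)

NOT (a1 NAND a2) NOR NOT (a1 NAND a2)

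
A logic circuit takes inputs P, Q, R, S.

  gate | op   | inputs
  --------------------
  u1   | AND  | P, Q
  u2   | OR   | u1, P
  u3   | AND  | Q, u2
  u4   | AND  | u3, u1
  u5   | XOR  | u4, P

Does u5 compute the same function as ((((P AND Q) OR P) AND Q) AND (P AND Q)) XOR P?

Yes

u1 = P AND Q
u2 = u1 OR P = (P AND Q) OR P
u3 = Q AND u2 = Q AND ((P AND Q) OR P)
u4 = u3 AND u1 = (Q AND ((P AND Q) OR P)) AND (P AND Q)
u5 = u4 XOR P = ((Q AND ((P AND Q) OR P)) AND (P AND Q)) XOR P
At P=0, Q=0, R=0, S=0: circuit gives 0, formula gives 0.
At P=1, Q=0, R=0, S=0: circuit gives 1, formula gives 1.
Agrees on all 16 inputs.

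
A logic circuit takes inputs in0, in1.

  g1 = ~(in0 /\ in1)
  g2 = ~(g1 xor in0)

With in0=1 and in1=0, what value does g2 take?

1

g1 = ~(1 /\ 0) = 1
g2 = ~(1 xor 1) = 1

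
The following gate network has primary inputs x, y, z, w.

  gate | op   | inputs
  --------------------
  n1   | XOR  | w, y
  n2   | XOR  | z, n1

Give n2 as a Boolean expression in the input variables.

z XOR (w XOR y)

n1 = w XOR y
n2 = z XOR n1 = z XOR (w XOR y)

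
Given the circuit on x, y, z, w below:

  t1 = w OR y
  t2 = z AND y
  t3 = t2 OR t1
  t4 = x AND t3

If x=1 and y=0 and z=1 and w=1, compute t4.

t1 = 1 OR 0 = 1
t2 = 1 AND 0 = 0
t3 = 0 OR 1 = 1
t4 = 1 AND 1 = 1

1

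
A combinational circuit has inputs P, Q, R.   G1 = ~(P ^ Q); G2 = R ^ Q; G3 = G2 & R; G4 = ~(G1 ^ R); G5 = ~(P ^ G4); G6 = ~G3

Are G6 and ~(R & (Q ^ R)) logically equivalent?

Yes

G2 = R ^ Q
G3 = G2 & R = (R ^ Q) & R
G6 = ~G3 = ~((R ^ Q) & R)
At P=0, Q=0, R=1: circuit gives 0, formula gives 0.
At P=0, Q=0, R=0: circuit gives 1, formula gives 1.
Agrees on all 8 inputs.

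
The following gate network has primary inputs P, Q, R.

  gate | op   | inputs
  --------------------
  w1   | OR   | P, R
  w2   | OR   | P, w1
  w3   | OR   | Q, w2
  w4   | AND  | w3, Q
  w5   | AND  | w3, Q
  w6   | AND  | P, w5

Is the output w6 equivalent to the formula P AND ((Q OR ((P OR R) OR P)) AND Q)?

w1 = P OR R
w2 = P OR w1 = P OR (P OR R)
w3 = Q OR w2 = Q OR (P OR (P OR R))
w5 = w3 AND Q = (Q OR (P OR (P OR R))) AND Q
w6 = P AND w5 = P AND ((Q OR (P OR (P OR R))) AND Q)
At P=0, Q=0, R=0: circuit gives 0, formula gives 0.
At P=1, Q=1, R=0: circuit gives 1, formula gives 1.
Agrees on all 8 inputs.

Yes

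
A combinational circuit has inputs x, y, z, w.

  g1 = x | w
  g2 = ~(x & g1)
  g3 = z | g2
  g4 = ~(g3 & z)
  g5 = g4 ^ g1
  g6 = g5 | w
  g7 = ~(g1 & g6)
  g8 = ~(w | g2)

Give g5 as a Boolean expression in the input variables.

(~((z | (~(x & (x | w)))) & z)) ^ (x | w)

g1 = x | w
g2 = ~(x & g1) = ~(x & (x | w))
g3 = z | g2 = z | (~(x & (x | w)))
g4 = ~(g3 & z) = ~((z | (~(x & (x | w)))) & z)
g5 = g4 ^ g1 = (~((z | (~(x & (x | w)))) & z)) ^ (x | w)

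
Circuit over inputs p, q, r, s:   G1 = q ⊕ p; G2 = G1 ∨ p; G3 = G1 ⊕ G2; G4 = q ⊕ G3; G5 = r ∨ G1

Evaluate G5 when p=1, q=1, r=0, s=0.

G1 = 1 ⊕ 1 = 0
G5 = 0 ∨ 0 = 0

0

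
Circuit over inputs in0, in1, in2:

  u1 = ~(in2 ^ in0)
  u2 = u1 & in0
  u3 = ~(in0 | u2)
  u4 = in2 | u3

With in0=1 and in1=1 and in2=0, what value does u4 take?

0

u1 = ~(0 ^ 1) = 0
u2 = 0 & 1 = 0
u3 = ~(1 | 0) = 0
u4 = 0 | 0 = 0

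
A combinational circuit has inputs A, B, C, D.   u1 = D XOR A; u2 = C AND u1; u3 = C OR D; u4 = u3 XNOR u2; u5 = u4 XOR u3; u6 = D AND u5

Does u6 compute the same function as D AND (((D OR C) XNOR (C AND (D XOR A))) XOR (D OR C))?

u1 = D XOR A
u2 = C AND u1 = C AND (D XOR A)
u3 = C OR D
u4 = u3 XNOR u2 = (C OR D) XNOR (C AND (D XOR A))
u5 = u4 XOR u3 = ((C OR D) XNOR (C AND (D XOR A))) XOR (C OR D)
u6 = D AND u5 = D AND (((C OR D) XNOR (C AND (D XOR A))) XOR (C OR D))
At A=0, B=0, C=0, D=0: circuit gives 0, formula gives 0.
At A=0, B=0, C=0, D=1: circuit gives 1, formula gives 1.
Agrees on all 16 inputs.

Yes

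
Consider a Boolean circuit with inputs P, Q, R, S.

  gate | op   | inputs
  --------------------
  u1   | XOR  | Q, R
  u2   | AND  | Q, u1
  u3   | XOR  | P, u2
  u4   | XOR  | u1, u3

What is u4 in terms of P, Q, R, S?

(Q XOR R) XOR (P XOR (Q AND (Q XOR R)))

u1 = Q XOR R
u2 = Q AND u1 = Q AND (Q XOR R)
u3 = P XOR u2 = P XOR (Q AND (Q XOR R))
u4 = u1 XOR u3 = (Q XOR R) XOR (P XOR (Q AND (Q XOR R)))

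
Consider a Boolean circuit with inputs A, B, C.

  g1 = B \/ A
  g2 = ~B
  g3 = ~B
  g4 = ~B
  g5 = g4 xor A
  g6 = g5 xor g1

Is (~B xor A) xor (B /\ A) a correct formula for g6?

g1 = B \/ A
g4 = ~B
g5 = g4 xor A = ~B xor A
g6 = g5 xor g1 = (~B xor A) xor (B \/ A)
At A=0, B=1, C=0: circuit gives 1, formula gives 0.

No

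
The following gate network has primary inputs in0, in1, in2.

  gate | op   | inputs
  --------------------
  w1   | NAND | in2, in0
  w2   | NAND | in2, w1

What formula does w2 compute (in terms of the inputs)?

in2 NAND (in2 NAND in0)

w1 = in2 NAND in0
w2 = in2 NAND w1 = in2 NAND (in2 NAND in0)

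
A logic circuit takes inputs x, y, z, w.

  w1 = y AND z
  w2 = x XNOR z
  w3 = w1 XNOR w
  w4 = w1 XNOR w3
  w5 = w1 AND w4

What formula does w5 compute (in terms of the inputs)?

w1 = y AND z
w3 = w1 XNOR w = (y AND z) XNOR w
w4 = w1 XNOR w3 = (y AND z) XNOR ((y AND z) XNOR w)
w5 = w1 AND w4 = (y AND z) AND ((y AND z) XNOR ((y AND z) XNOR w))

(y AND z) AND ((y AND z) XNOR ((y AND z) XNOR w))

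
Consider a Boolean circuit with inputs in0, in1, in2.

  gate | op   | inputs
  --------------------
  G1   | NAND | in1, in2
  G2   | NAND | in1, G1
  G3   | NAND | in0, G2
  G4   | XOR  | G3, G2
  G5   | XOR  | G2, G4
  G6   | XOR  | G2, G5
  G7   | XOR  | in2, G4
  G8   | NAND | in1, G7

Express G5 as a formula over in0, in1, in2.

G1 = in1 NAND in2
G2 = in1 NAND G1 = in1 NAND (in1 NAND in2)
G3 = in0 NAND G2 = in0 NAND (in1 NAND (in1 NAND in2))
G4 = G3 XOR G2 = (in0 NAND (in1 NAND (in1 NAND in2))) XOR (in1 NAND (in1 NAND in2))
G5 = G2 XOR G4 = (in1 NAND (in1 NAND in2)) XOR ((in0 NAND (in1 NAND (in1 NAND in2))) XOR (in1 NAND (in1 NAND in2)))

(in1 NAND (in1 NAND in2)) XOR ((in0 NAND (in1 NAND (in1 NAND in2))) XOR (in1 NAND (in1 NAND in2)))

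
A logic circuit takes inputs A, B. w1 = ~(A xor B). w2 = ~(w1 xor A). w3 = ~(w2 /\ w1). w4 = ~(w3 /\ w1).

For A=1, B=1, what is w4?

w1 = ~(1 xor 1) = 1
w2 = ~(1 xor 1) = 1
w3 = ~(1 /\ 1) = 0
w4 = ~(0 /\ 1) = 1

1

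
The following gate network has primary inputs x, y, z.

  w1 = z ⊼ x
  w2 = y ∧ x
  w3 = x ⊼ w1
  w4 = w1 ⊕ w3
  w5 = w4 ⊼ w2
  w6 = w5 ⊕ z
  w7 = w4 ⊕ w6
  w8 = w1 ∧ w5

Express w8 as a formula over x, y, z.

w1 = z ⊼ x
w2 = y ∧ x
w3 = x ⊼ w1 = x ⊼ (z ⊼ x)
w4 = w1 ⊕ w3 = (z ⊼ x) ⊕ (x ⊼ (z ⊼ x))
w5 = w4 ⊼ w2 = ((z ⊼ x) ⊕ (x ⊼ (z ⊼ x))) ⊼ (y ∧ x)
w8 = w1 ∧ w5 = (z ⊼ x) ∧ (((z ⊼ x) ⊕ (x ⊼ (z ⊼ x))) ⊼ (y ∧ x))

(z ⊼ x) ∧ (((z ⊼ x) ⊕ (x ⊼ (z ⊼ x))) ⊼ (y ∧ x))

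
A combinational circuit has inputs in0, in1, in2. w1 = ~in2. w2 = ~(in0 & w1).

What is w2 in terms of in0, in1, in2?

w1 = ~in2
w2 = ~(in0 & w1) = ~(in0 & ~in2)

~(in0 & ~in2)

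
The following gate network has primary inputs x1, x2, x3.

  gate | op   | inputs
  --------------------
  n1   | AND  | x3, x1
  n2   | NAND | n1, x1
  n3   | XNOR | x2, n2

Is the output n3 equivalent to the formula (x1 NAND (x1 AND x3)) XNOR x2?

n1 = x3 AND x1
n2 = n1 NAND x1 = (x3 AND x1) NAND x1
n3 = x2 XNOR n2 = x2 XNOR ((x3 AND x1) NAND x1)
At x1=0, x2=0, x3=0: circuit gives 0, formula gives 0.
At x1=0, x2=1, x3=0: circuit gives 1, formula gives 1.
Agrees on all 8 inputs.

Yes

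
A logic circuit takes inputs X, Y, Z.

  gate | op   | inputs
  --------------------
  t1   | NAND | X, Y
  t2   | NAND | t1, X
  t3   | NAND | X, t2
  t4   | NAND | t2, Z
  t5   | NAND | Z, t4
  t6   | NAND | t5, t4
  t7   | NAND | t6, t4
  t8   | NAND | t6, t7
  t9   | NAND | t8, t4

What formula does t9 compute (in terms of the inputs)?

t1 = X NAND Y
t2 = t1 NAND X = (X NAND Y) NAND X
t4 = t2 NAND Z = ((X NAND Y) NAND X) NAND Z
t5 = Z NAND t4 = Z NAND (((X NAND Y) NAND X) NAND Z)
t6 = t5 NAND t4 = (Z NAND (((X NAND Y) NAND X) NAND Z)) NAND (((X NAND Y) NAND X) NAND Z)
t7 = t6 NAND t4 = ((Z NAND (((X NAND Y) NAND X) NAND Z)) NAND (((X NAND Y) NAND X) NAND Z)) NAND (((X NAND Y) NAND X) NAND Z)
t8 = t6 NAND t7 = ((Z NAND (((X NAND Y) NAND X) NAND Z)) NAND (((X NAND Y) NAND X) NAND Z)) NAND (((Z NAND (((X NAND Y) NAND X) NAND Z)) NAND (((X NAND Y) NAND X) NAND Z)) NAND (((X NAND Y) NAND X) NAND Z))
t9 = t8 NAND t4 = (((Z NAND (((X NAND Y) NAND X) NAND Z)) NAND (((X NAND Y) NAND X) NAND Z)) NAND (((Z NAND (((X NAND Y) NAND X) NAND Z)) NAND (((X NAND Y) NAND X) NAND Z)) NAND (((X NAND Y) NAND X) NAND Z))) NAND (((X NAND Y) NAND X) NAND Z)

(((Z NAND (((X NAND Y) NAND X) NAND Z)) NAND (((X NAND Y) NAND X) NAND Z)) NAND (((Z NAND (((X NAND Y) NAND X) NAND Z)) NAND (((X NAND Y) NAND X) NAND Z)) NAND (((X NAND Y) NAND X) NAND Z))) NAND (((X NAND Y) NAND X) NAND Z)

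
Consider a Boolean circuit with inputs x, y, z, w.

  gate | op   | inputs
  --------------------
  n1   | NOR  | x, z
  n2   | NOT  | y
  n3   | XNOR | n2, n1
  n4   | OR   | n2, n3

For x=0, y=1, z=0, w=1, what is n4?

n1 = 0 NOR 0 = 1
n2 = NOT 1 = 0
n3 = 0 XNOR 1 = 0
n4 = 0 OR 0 = 0

0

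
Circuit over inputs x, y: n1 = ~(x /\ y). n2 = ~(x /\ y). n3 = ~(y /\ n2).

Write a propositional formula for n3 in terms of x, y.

~(y /\ (~(x /\ y)))

n2 = ~(x /\ y)
n3 = ~(y /\ n2) = ~(y /\ (~(x /\ y)))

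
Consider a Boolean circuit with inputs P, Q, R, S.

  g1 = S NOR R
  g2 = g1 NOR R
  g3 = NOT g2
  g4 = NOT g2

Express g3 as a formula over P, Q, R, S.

NOT ((S NOR R) NOR R)

g1 = S NOR R
g2 = g1 NOR R = (S NOR R) NOR R
g3 = NOT g2 = NOT ((S NOR R) NOR R)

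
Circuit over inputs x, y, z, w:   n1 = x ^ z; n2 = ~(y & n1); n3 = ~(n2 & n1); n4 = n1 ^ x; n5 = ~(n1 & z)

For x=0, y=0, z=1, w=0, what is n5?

0

n1 = 0 ^ 1 = 1
n5 = ~(1 & 1) = 0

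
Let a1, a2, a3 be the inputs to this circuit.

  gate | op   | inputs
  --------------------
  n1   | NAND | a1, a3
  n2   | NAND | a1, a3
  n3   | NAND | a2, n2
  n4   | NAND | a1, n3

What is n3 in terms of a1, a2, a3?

n2 = a1 NAND a3
n3 = a2 NAND n2 = a2 NAND (a1 NAND a3)

a2 NAND (a1 NAND a3)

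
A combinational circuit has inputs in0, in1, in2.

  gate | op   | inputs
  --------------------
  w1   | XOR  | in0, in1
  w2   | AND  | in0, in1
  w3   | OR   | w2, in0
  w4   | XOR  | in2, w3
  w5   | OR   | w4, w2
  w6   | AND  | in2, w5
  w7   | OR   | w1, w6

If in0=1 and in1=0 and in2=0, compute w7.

1

w1 = 1 XOR 0 = 1
w2 = 1 AND 0 = 0
w3 = 0 OR 1 = 1
w4 = 0 XOR 1 = 1
w5 = 1 OR 0 = 1
w6 = 0 AND 1 = 0
w7 = 1 OR 0 = 1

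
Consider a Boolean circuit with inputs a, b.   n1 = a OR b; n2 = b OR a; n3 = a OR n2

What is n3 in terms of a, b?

n2 = b OR a
n3 = a OR n2 = a OR (b OR a)

a OR (b OR a)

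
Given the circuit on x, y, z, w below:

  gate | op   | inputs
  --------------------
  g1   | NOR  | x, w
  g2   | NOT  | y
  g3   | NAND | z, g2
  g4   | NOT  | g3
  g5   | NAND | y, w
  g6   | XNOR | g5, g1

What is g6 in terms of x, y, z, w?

(y NAND w) XNOR (x NOR w)

g1 = x NOR w
g5 = y NAND w
g6 = g5 XNOR g1 = (y NAND w) XNOR (x NOR w)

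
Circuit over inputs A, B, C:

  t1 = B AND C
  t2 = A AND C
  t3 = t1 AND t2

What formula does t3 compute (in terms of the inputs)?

t1 = B AND C
t2 = A AND C
t3 = t1 AND t2 = (B AND C) AND (A AND C)

(B AND C) AND (A AND C)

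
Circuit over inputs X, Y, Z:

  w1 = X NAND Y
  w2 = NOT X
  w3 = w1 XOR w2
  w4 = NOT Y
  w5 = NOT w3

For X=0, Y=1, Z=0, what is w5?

w1 = 0 NAND 1 = 1
w2 = NOT 0 = 1
w3 = 1 XOR 1 = 0
w5 = NOT 0 = 1

1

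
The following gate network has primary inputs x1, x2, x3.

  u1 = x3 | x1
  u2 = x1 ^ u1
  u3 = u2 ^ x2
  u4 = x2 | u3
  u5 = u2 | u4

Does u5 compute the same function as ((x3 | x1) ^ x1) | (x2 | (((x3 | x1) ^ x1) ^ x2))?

Yes

u1 = x3 | x1
u2 = x1 ^ u1 = x1 ^ (x3 | x1)
u3 = u2 ^ x2 = (x1 ^ (x3 | x1)) ^ x2
u4 = x2 | u3 = x2 | ((x1 ^ (x3 | x1)) ^ x2)
u5 = u2 | u4 = (x1 ^ (x3 | x1)) | (x2 | ((x1 ^ (x3 | x1)) ^ x2))
At x1=0, x2=0, x3=0: circuit gives 0, formula gives 0.
At x1=0, x2=0, x3=1: circuit gives 1, formula gives 1.
Agrees on all 8 inputs.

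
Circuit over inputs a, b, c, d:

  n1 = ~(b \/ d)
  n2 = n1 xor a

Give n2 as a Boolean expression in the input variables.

(~(b \/ d)) xor a

n1 = ~(b \/ d)
n2 = n1 xor a = (~(b \/ d)) xor a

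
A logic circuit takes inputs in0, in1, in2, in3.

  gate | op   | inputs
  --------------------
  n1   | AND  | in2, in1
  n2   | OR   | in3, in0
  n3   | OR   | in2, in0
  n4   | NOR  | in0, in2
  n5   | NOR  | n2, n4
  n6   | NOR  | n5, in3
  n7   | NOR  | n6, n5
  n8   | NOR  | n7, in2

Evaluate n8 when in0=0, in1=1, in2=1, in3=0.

0

n2 = 0 OR 0 = 0
n4 = 0 NOR 1 = 0
n5 = 0 NOR 0 = 1
n6 = 1 NOR 0 = 0
n7 = 0 NOR 1 = 0
n8 = 0 NOR 1 = 0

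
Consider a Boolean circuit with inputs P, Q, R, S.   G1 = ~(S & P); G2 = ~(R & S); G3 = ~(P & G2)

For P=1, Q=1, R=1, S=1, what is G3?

1

G2 = ~(1 & 1) = 0
G3 = ~(1 & 0) = 1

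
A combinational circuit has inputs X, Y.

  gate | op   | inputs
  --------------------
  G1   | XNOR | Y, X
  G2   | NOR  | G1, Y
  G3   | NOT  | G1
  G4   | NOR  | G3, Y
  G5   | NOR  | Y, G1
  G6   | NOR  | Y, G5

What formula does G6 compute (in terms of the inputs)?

Y NOR (Y NOR (Y XNOR X))

G1 = Y XNOR X
G5 = Y NOR G1 = Y NOR (Y XNOR X)
G6 = Y NOR G5 = Y NOR (Y NOR (Y XNOR X))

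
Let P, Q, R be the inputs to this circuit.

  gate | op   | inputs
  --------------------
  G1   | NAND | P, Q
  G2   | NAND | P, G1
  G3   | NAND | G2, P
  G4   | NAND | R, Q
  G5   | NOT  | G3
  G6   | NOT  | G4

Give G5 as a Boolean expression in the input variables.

NOT ((P NAND (P NAND Q)) NAND P)

G1 = P NAND Q
G2 = P NAND G1 = P NAND (P NAND Q)
G3 = G2 NAND P = (P NAND (P NAND Q)) NAND P
G5 = NOT G3 = NOT ((P NAND (P NAND Q)) NAND P)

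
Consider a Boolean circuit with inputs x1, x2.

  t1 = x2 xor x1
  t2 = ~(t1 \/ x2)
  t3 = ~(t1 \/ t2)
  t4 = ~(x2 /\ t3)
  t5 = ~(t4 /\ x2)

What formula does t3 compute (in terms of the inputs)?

~((x2 xor x1) \/ (~((x2 xor x1) \/ x2)))

t1 = x2 xor x1
t2 = ~(t1 \/ x2) = ~((x2 xor x1) \/ x2)
t3 = ~(t1 \/ t2) = ~((x2 xor x1) \/ (~((x2 xor x1) \/ x2)))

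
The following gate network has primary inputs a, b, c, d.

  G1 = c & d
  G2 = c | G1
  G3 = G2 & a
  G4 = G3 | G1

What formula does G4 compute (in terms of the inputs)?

G1 = c & d
G2 = c | G1 = c | (c & d)
G3 = G2 & a = (c | (c & d)) & a
G4 = G3 | G1 = ((c | (c & d)) & a) | (c & d)

((c | (c & d)) & a) | (c & d)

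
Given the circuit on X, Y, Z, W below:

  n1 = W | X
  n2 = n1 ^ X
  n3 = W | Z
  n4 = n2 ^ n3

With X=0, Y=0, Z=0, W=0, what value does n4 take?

0

n1 = 0 | 0 = 0
n2 = 0 ^ 0 = 0
n3 = 0 | 0 = 0
n4 = 0 ^ 0 = 0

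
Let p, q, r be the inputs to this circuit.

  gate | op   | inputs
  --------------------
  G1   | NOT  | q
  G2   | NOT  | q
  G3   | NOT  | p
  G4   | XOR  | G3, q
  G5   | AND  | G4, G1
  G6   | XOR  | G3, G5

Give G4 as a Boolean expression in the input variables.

NOT p XOR q

G3 = NOT p
G4 = G3 XOR q = NOT p XOR q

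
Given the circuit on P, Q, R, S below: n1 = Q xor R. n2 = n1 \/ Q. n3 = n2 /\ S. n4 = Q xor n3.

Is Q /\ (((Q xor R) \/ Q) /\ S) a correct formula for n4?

n1 = Q xor R
n2 = n1 \/ Q = (Q xor R) \/ Q
n3 = n2 /\ S = ((Q xor R) \/ Q) /\ S
n4 = Q xor n3 = Q xor (((Q xor R) \/ Q) /\ S)
At P=0, Q=0, R=1, S=1: circuit gives 1, formula gives 0.

No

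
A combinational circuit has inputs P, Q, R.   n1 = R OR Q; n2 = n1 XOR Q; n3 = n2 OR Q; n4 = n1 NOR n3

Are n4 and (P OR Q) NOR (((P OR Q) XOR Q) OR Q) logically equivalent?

n1 = R OR Q
n2 = n1 XOR Q = (R OR Q) XOR Q
n3 = n2 OR Q = ((R OR Q) XOR Q) OR Q
n4 = n1 NOR n3 = (R OR Q) NOR (((R OR Q) XOR Q) OR Q)
At P=0, Q=0, R=1: circuit gives 0, formula gives 1.

No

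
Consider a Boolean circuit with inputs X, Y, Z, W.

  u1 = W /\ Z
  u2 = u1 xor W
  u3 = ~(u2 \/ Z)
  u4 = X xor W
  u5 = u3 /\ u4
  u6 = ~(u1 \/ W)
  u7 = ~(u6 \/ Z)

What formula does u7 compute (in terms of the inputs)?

~((~((W /\ Z) \/ W)) \/ Z)

u1 = W /\ Z
u6 = ~(u1 \/ W) = ~((W /\ Z) \/ W)
u7 = ~(u6 \/ Z) = ~((~((W /\ Z) \/ W)) \/ Z)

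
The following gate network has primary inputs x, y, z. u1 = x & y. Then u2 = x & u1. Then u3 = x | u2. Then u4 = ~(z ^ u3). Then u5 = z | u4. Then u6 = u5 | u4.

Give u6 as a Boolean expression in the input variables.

u1 = x & y
u2 = x & u1 = x & (x & y)
u3 = x | u2 = x | (x & (x & y))
u4 = ~(z ^ u3) = ~(z ^ (x | (x & (x & y))))
u5 = z | u4 = z | (~(z ^ (x | (x & (x & y)))))
u6 = u5 | u4 = (z | (~(z ^ (x | (x & (x & y)))))) | (~(z ^ (x | (x & (x & y)))))

(z | (~(z ^ (x | (x & (x & y)))))) | (~(z ^ (x | (x & (x & y)))))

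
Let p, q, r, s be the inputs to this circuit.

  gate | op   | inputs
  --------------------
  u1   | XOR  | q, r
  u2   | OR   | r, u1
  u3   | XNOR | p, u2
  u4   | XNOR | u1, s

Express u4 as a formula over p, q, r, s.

u1 = q XOR r
u4 = u1 XNOR s = (q XOR r) XNOR s

(q XOR r) XNOR s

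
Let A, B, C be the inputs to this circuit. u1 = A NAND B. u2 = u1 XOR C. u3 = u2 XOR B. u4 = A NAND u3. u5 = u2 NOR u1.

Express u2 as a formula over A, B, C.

(A NAND B) XOR C

u1 = A NAND B
u2 = u1 XOR C = (A NAND B) XOR C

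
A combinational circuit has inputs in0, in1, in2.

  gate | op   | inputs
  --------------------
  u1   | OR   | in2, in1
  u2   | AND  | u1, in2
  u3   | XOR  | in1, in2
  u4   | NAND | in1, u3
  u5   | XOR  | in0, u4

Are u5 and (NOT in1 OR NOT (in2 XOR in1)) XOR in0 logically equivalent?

Yes

u3 = in1 XOR in2
u4 = in1 NAND u3 = in1 NAND (in1 XOR in2)
u5 = in0 XOR u4 = in0 XOR (in1 NAND (in1 XOR in2))
At in0=0, in1=1, in2=0: circuit gives 0, formula gives 0.
At in0=0, in1=0, in2=0: circuit gives 1, formula gives 1.
Agrees on all 8 inputs.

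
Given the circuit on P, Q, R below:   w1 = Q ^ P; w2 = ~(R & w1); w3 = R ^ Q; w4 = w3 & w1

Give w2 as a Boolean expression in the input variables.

w1 = Q ^ P
w2 = ~(R & w1) = ~(R & (Q ^ P))

~(R & (Q ^ P))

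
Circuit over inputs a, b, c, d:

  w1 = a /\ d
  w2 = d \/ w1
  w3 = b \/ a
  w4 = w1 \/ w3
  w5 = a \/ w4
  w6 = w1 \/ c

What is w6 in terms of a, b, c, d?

w1 = a /\ d
w6 = w1 \/ c = (a /\ d) \/ c

(a /\ d) \/ c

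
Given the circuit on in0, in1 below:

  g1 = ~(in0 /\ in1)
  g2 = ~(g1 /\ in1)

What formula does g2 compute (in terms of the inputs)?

~((~(in0 /\ in1)) /\ in1)

g1 = ~(in0 /\ in1)
g2 = ~(g1 /\ in1) = ~((~(in0 /\ in1)) /\ in1)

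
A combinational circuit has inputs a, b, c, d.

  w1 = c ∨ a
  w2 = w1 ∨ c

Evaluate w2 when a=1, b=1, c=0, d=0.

w1 = 0 ∨ 1 = 1
w2 = 1 ∨ 0 = 1

1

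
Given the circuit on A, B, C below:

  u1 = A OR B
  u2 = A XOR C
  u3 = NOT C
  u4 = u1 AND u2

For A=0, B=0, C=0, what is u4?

0

u1 = 0 OR 0 = 0
u2 = 0 XOR 0 = 0
u4 = 0 AND 0 = 0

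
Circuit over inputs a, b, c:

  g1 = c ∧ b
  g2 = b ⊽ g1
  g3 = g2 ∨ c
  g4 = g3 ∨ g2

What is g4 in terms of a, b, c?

g1 = c ∧ b
g2 = b ⊽ g1 = b ⊽ (c ∧ b)
g3 = g2 ∨ c = (b ⊽ (c ∧ b)) ∨ c
g4 = g3 ∨ g2 = ((b ⊽ (c ∧ b)) ∨ c) ∨ (b ⊽ (c ∧ b))

((b ⊽ (c ∧ b)) ∨ c) ∨ (b ⊽ (c ∧ b))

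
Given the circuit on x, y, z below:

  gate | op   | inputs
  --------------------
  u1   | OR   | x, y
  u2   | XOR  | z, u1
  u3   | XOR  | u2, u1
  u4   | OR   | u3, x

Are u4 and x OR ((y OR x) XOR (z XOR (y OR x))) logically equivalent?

u1 = x OR y
u2 = z XOR u1 = z XOR (x OR y)
u3 = u2 XOR u1 = (z XOR (x OR y)) XOR (x OR y)
u4 = u3 OR x = ((z XOR (x OR y)) XOR (x OR y)) OR x
At x=0, y=0, z=0: circuit gives 0, formula gives 0.
At x=0, y=0, z=1: circuit gives 1, formula gives 1.
Agrees on all 8 inputs.

Yes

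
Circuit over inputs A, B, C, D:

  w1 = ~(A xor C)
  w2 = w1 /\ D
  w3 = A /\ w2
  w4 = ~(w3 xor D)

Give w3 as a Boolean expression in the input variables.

w1 = ~(A xor C)
w2 = w1 /\ D = (~(A xor C)) /\ D
w3 = A /\ w2 = A /\ ((~(A xor C)) /\ D)

A /\ ((~(A xor C)) /\ D)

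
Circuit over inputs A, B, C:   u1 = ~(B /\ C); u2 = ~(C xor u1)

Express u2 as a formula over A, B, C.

~(C xor (~(B /\ C)))

u1 = ~(B /\ C)
u2 = ~(C xor u1) = ~(C xor (~(B /\ C)))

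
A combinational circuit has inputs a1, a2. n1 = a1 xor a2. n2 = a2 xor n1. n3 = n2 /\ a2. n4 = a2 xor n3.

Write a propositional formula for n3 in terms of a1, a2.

n1 = a1 xor a2
n2 = a2 xor n1 = a2 xor (a1 xor a2)
n3 = n2 /\ a2 = (a2 xor (a1 xor a2)) /\ a2

(a2 xor (a1 xor a2)) /\ a2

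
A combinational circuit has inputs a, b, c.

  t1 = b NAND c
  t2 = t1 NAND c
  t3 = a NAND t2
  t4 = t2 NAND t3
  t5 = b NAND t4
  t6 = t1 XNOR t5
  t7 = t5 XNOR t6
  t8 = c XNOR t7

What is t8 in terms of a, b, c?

c XNOR ((b NAND (((b NAND c) NAND c) NAND (a NAND ((b NAND c) NAND c)))) XNOR ((b NAND c) XNOR (b NAND (((b NAND c) NAND c) NAND (a NAND ((b NAND c) NAND c))))))

t1 = b NAND c
t2 = t1 NAND c = (b NAND c) NAND c
t3 = a NAND t2 = a NAND ((b NAND c) NAND c)
t4 = t2 NAND t3 = ((b NAND c) NAND c) NAND (a NAND ((b NAND c) NAND c))
t5 = b NAND t4 = b NAND (((b NAND c) NAND c) NAND (a NAND ((b NAND c) NAND c)))
t6 = t1 XNOR t5 = (b NAND c) XNOR (b NAND (((b NAND c) NAND c) NAND (a NAND ((b NAND c) NAND c))))
t7 = t5 XNOR t6 = (b NAND (((b NAND c) NAND c) NAND (a NAND ((b NAND c) NAND c)))) XNOR ((b NAND c) XNOR (b NAND (((b NAND c) NAND c) NAND (a NAND ((b NAND c) NAND c)))))
t8 = c XNOR t7 = c XNOR ((b NAND (((b NAND c) NAND c) NAND (a NAND ((b NAND c) NAND c)))) XNOR ((b NAND c) XNOR (b NAND (((b NAND c) NAND c) NAND (a NAND ((b NAND c) NAND c))))))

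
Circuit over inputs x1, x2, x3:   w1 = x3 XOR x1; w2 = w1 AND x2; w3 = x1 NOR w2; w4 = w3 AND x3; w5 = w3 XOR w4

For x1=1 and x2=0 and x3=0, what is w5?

w1 = 0 XOR 1 = 1
w2 = 1 AND 0 = 0
w3 = 1 NOR 0 = 0
w4 = 0 AND 0 = 0
w5 = 0 XOR 0 = 0

0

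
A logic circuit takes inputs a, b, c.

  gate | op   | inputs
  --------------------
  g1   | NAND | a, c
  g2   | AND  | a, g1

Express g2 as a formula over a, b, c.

a AND (a NAND c)

g1 = a NAND c
g2 = a AND g1 = a AND (a NAND c)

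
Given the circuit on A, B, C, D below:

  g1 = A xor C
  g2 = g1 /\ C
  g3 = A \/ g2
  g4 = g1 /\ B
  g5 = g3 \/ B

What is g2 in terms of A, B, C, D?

g1 = A xor C
g2 = g1 /\ C = (A xor C) /\ C

(A xor C) /\ C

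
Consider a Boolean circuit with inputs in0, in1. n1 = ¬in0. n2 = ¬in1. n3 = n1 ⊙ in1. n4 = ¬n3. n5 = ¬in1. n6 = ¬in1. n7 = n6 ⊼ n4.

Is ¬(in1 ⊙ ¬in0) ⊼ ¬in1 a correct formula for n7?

n1 = ¬in0
n3 = n1 ⊙ in1 = ¬in0 ⊙ in1
n4 = ¬n3 = ¬(¬in0 ⊙ in1)
n6 = ¬in1
n7 = n6 ⊼ n4 = ¬in1 ⊼ ¬(¬in0 ⊙ in1)
At in0=0, in1=0: circuit gives 0, formula gives 0.
At in0=0, in1=1: circuit gives 1, formula gives 1.
Agrees on all 4 inputs.

Yes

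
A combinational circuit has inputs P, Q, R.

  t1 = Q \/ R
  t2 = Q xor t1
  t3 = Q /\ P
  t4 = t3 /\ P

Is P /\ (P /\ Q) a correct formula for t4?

Yes

t3 = Q /\ P
t4 = t3 /\ P = (Q /\ P) /\ P
At P=0, Q=0, R=0: circuit gives 0, formula gives 0.
At P=1, Q=1, R=0: circuit gives 1, formula gives 1.
Agrees on all 8 inputs.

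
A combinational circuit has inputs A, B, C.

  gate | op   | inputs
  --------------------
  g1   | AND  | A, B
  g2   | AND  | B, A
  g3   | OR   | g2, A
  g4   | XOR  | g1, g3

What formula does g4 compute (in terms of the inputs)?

g1 = A AND B
g2 = B AND A
g3 = g2 OR A = (B AND A) OR A
g4 = g1 XOR g3 = (A AND B) XOR ((B AND A) OR A)

(A AND B) XOR ((B AND A) OR A)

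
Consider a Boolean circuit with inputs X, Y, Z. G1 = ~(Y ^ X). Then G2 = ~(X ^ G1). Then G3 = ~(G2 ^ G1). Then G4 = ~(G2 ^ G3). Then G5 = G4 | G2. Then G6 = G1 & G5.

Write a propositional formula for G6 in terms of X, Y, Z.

(~(Y ^ X)) & ((~((~(X ^ (~(Y ^ X)))) ^ (~((~(X ^ (~(Y ^ X)))) ^ (~(Y ^ X)))))) | (~(X ^ (~(Y ^ X)))))

G1 = ~(Y ^ X)
G2 = ~(X ^ G1) = ~(X ^ (~(Y ^ X)))
G3 = ~(G2 ^ G1) = ~((~(X ^ (~(Y ^ X)))) ^ (~(Y ^ X)))
G4 = ~(G2 ^ G3) = ~((~(X ^ (~(Y ^ X)))) ^ (~((~(X ^ (~(Y ^ X)))) ^ (~(Y ^ X)))))
G5 = G4 | G2 = (~((~(X ^ (~(Y ^ X)))) ^ (~((~(X ^ (~(Y ^ X)))) ^ (~(Y ^ X)))))) | (~(X ^ (~(Y ^ X))))
G6 = G1 & G5 = (~(Y ^ X)) & ((~((~(X ^ (~(Y ^ X)))) ^ (~((~(X ^ (~(Y ^ X)))) ^ (~(Y ^ X)))))) | (~(X ^ (~(Y ^ X)))))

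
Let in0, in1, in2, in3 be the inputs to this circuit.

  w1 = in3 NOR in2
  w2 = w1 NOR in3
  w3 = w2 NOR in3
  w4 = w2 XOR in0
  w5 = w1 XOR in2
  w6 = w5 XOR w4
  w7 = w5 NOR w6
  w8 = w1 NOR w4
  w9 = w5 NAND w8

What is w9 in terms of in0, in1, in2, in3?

((in3 NOR in2) XOR in2) NAND ((in3 NOR in2) NOR (((in3 NOR in2) NOR in3) XOR in0))

w1 = in3 NOR in2
w2 = w1 NOR in3 = (in3 NOR in2) NOR in3
w4 = w2 XOR in0 = ((in3 NOR in2) NOR in3) XOR in0
w5 = w1 XOR in2 = (in3 NOR in2) XOR in2
w8 = w1 NOR w4 = (in3 NOR in2) NOR (((in3 NOR in2) NOR in3) XOR in0)
w9 = w5 NAND w8 = ((in3 NOR in2) XOR in2) NAND ((in3 NOR in2) NOR (((in3 NOR in2) NOR in3) XOR in0))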